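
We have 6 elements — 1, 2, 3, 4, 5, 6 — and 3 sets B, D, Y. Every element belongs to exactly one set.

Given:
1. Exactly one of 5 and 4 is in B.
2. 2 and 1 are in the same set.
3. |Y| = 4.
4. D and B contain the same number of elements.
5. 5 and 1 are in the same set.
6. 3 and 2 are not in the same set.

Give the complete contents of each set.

B = {4}; D = {3}; Y = {1, 2, 5, 6}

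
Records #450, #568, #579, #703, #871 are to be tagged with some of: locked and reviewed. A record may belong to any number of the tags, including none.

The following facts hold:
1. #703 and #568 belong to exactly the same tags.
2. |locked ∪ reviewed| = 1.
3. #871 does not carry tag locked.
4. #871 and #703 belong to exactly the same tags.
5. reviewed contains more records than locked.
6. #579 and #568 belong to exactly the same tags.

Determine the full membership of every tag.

locked = {}; reviewed = {#450}

From (3): #871 ∉ locked.
(4): #703 matches #871: #703 ∉ locked.
(1): #568 matches #703: #568 ∉ locked.
(6): #579 matches #568: #579 ∉ locked.
Suppose #450 ∈ locked: no assignment then satisfies all the clues, so #450 ∉ locked.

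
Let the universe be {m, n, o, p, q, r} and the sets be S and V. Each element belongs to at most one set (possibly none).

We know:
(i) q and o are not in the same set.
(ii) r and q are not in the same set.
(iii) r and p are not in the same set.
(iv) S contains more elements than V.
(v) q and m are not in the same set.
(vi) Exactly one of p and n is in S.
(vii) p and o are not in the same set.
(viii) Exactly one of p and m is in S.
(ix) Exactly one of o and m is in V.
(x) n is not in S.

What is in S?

From (x): n ∉ S.
(vi) (exactly one): p ∈ S.
(vii): o ∉ S.
(viii) (exactly one): m ∉ S.
(iii): r ∉ S.
Suppose q ∉ S: no assignment then satisfies all the clues, so q ∈ S.

S = {p, q}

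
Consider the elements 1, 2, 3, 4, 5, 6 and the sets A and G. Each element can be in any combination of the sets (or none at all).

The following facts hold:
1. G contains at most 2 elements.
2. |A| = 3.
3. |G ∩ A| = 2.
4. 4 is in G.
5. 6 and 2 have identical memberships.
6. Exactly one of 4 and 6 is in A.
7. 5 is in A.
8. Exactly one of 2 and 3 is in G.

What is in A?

A = {3, 4, 5}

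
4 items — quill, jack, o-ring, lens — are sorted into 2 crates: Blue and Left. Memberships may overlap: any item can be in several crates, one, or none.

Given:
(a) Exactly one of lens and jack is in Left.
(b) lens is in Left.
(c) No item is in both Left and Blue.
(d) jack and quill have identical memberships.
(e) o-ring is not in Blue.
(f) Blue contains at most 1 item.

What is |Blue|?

From (b): lens ∈ Left.
From (e): o-ring ∉ Blue.
(a) (exactly one): jack ∉ Left.
(c) (disjoint): lens ∉ Blue.
(d): quill matches jack: quill ∉ Left.
Suppose quill ∈ Blue: no assignment then satisfies all the clues, so quill ∉ Blue.

0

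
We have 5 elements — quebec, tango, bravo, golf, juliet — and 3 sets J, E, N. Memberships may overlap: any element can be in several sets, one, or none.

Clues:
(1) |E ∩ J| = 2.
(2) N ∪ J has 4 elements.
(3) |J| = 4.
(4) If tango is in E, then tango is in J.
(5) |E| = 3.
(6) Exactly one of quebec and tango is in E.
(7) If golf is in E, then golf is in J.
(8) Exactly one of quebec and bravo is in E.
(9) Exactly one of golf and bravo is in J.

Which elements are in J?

J = {golf, juliet, quebec, tango}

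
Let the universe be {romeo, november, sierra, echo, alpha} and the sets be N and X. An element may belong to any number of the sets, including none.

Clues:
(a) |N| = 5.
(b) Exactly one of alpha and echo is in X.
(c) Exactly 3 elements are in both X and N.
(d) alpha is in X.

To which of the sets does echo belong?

From (d): alpha ∈ X.
(a): only 5 candidates remain for N, so all are in.
(b) (exactly one): echo ∉ X.

echo: N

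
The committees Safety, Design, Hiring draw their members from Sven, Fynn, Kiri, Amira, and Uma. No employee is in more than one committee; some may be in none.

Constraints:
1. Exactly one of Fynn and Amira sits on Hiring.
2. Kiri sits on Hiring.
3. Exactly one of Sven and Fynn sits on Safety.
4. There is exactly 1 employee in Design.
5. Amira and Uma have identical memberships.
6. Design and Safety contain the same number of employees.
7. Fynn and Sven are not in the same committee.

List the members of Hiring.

Hiring = {Amira, Kiri, Uma}

From (2): Kiri ∈ Hiring.
Suppose Sven ∈ Hiring: no assignment then satisfies all the clues, so Sven ∉ Hiring.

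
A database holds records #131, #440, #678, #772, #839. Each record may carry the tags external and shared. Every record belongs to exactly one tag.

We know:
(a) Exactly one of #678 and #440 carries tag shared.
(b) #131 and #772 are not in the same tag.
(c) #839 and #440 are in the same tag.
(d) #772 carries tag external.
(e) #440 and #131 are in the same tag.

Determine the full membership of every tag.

external = {#678, #772}; shared = {#131, #440, #839}

From (d): #772 ∈ external.
(b): #131 ∉ external.
(e): #440 matches #131: #440 ∉ external.
Only one tag left: #131 ∈ shared.
Only one tag left: #440 ∈ shared.
(a) (exactly one): #678 ∉ shared.
(c): #839 matches #440: #839 ∉ external.
(c): #839 matches #440: #839 ∈ shared.
Only one tag left: #678 ∈ external.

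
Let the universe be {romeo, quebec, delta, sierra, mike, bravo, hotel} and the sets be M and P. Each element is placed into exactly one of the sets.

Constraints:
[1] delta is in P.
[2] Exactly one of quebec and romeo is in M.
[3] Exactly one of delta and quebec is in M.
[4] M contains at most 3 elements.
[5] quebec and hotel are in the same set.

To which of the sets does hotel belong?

hotel: M

From (1): delta ∈ P.
(3) (exactly one): quebec ∈ M.
(5): hotel matches quebec: hotel ∈ M.
(2) (exactly one): romeo ∉ M.
Only one set left: romeo ∈ P.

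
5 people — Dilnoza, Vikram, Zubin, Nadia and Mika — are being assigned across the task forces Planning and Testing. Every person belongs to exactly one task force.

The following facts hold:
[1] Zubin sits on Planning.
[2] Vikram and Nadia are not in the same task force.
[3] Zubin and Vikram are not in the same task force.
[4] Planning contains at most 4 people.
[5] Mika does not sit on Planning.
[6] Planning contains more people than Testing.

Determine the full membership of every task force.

From (1): Zubin ∈ Planning.
From (5): Mika ∉ Planning.
(3): Vikram ∉ Planning.
Only one task force left: Vikram ∈ Testing.
Only one task force left: Mika ∈ Testing.
(2): Nadia ∉ Testing.
Only one task force left: Nadia ∈ Planning.
Suppose Dilnoza ∉ Planning: no assignment then satisfies all the clues, so Dilnoza ∈ Planning.

Planning = {Dilnoza, Nadia, Zubin}; Testing = {Mika, Vikram}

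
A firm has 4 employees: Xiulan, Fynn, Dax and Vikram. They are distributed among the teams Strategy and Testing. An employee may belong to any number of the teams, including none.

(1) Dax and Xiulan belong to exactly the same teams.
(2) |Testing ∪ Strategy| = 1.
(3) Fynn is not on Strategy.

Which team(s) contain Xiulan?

Xiulan: none

From (3): Fynn ∉ Strategy.
Suppose Xiulan ∈ Strategy: no assignment then satisfies all the clues, so Xiulan ∉ Strategy.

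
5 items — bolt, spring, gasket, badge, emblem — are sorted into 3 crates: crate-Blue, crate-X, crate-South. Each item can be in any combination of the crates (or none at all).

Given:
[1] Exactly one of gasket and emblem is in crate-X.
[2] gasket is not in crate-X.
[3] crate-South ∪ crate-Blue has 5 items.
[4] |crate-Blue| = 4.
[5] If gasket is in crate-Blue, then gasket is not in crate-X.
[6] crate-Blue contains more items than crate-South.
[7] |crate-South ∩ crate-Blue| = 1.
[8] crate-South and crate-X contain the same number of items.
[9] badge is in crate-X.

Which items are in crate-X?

crate-X = {badge, emblem}

From (2): gasket ∉ crate-X.
From (9): badge ∈ crate-X.
(1) (exactly one): emblem ∈ crate-X.
Suppose bolt ∈ crate-X: no assignment then satisfies all the clues, so bolt ∉ crate-X.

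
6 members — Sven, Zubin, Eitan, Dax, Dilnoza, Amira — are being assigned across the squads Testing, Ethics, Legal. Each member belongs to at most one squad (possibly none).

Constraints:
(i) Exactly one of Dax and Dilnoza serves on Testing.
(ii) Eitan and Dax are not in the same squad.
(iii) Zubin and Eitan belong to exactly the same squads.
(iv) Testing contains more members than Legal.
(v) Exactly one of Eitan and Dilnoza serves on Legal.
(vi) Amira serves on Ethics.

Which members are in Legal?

Legal = {Dilnoza}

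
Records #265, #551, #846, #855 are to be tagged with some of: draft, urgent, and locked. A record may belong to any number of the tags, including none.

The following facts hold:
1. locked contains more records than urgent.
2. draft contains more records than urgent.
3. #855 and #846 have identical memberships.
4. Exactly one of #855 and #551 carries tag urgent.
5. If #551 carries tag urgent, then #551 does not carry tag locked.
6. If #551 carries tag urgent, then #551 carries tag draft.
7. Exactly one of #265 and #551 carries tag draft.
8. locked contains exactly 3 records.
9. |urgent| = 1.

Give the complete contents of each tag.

draft = {#551, #846, #855}; urgent = {#551}; locked = {#265, #846, #855}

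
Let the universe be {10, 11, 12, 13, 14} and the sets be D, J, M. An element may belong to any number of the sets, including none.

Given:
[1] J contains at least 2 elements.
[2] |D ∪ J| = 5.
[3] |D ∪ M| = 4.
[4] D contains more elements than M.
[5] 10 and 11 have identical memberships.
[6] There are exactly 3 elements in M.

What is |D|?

4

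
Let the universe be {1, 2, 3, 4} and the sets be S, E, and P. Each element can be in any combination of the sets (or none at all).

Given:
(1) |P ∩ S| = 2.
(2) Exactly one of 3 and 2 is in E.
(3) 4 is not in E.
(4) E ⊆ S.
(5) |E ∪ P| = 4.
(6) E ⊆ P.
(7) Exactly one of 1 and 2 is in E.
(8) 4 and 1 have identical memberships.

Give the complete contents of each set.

S = {2, 3}; E = {2}; P = {1, 2, 3, 4}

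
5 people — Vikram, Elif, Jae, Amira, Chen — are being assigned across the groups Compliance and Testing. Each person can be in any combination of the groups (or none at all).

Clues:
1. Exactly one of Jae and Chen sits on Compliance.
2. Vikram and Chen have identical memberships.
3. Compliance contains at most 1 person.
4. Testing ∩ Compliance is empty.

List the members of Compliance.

Compliance = {Jae}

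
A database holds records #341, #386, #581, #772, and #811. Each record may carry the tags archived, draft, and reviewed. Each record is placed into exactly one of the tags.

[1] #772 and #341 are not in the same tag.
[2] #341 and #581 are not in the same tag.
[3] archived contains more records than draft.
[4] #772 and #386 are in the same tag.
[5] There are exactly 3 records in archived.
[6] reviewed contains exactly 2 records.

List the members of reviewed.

reviewed = {#341, #811}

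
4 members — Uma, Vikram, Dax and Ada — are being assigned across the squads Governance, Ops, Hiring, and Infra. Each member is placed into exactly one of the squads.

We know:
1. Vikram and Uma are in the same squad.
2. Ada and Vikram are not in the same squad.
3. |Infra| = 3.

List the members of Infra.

Infra = {Dax, Uma, Vikram}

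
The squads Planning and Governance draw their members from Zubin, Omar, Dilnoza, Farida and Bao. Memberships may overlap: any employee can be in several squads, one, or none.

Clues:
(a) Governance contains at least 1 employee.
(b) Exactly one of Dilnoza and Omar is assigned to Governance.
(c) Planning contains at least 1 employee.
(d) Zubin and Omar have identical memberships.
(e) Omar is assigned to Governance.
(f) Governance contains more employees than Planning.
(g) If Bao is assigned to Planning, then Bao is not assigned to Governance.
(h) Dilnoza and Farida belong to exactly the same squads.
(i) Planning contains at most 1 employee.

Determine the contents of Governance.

Governance = {Omar, Zubin}

From (e): Omar ∈ Governance.
(b) (exactly one): Dilnoza ∉ Governance.
(d): Zubin matches Omar: Zubin ∈ Governance.
(h): Farida matches Dilnoza: Farida ∉ Governance.
Suppose Bao ∈ Governance: no assignment then satisfies all the clues, so Bao ∉ Governance.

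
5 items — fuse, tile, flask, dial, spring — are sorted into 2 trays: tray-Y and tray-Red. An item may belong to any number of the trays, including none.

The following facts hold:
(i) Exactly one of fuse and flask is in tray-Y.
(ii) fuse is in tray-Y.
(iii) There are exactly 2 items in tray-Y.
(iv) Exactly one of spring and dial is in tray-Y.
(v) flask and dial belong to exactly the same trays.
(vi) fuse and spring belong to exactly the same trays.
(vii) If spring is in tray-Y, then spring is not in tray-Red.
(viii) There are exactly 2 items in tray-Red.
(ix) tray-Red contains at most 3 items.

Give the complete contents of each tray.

tray-Y = {fuse, spring}; tray-Red = {dial, flask}

From (ii): fuse ∈ tray-Y.
(i) (exactly one): flask ∉ tray-Y.
(v): dial matches flask: dial ∉ tray-Y.
(vi): spring matches fuse: spring ∈ tray-Y.
(vii): spring ∉ tray-Red.
(iii): tray-Y already has 2, so the rest are out.
(vi): fuse matches spring: fuse ∉ tray-Red.
Suppose tile ∈ tray-Red: no assignment then satisfies all the clues, so tile ∉ tray-Red.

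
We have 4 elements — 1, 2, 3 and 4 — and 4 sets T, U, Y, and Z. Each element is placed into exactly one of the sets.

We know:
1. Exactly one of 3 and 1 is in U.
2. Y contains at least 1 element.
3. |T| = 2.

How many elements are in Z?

0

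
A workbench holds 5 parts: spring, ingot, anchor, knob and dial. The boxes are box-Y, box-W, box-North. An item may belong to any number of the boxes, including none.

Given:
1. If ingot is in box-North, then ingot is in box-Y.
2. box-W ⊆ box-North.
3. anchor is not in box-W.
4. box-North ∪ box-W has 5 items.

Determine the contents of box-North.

box-North = {anchor, dial, ingot, knob, spring}

From (3): anchor ∉ box-W.
Suppose spring ∉ box-North: no assignment then satisfies all the clues, so spring ∈ box-North.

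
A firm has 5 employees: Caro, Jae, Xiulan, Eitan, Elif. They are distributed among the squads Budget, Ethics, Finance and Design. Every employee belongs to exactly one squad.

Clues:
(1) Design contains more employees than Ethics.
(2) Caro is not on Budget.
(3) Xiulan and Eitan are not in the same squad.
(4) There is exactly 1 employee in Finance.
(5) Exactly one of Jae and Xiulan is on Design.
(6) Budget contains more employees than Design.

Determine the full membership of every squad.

Budget = {Eitan, Elif, Jae}; Ethics = {}; Finance = {Caro}; Design = {Xiulan}

From (2): Caro ∉ Budget.
Suppose Caro ∈ Ethics: no assignment then satisfies all the clues, so Caro ∉ Ethics.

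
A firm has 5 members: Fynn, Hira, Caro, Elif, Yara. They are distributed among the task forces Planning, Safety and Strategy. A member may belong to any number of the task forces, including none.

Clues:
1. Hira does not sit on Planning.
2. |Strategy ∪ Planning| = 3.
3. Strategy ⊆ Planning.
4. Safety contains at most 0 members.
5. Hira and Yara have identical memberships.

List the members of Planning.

Planning = {Caro, Elif, Fynn}

From (1): Hira ∉ Planning.
(3) contrapositive: Hira ∉ Strategy.
(4): Safety already has 0, so the rest are out.
(5): Yara matches Hira: Yara ∉ Planning.
(5): Yara matches Hira: Yara ∉ Strategy.
Suppose Fynn ∉ Planning: no assignment then satisfies all the clues, so Fynn ∈ Planning.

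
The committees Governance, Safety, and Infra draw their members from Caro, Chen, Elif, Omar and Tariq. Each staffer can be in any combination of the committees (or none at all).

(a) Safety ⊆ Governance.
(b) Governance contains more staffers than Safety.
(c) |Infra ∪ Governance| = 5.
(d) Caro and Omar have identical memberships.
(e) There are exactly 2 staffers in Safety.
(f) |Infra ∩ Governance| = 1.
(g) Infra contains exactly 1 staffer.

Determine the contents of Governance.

Governance = {Caro, Chen, Elif, Omar, Tariq}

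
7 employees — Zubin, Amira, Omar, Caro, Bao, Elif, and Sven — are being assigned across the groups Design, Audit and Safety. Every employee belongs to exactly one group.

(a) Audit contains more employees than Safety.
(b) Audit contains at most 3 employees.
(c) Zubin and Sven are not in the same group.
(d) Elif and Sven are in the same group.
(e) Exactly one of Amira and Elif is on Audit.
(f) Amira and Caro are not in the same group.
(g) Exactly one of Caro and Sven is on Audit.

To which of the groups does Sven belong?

Sven: Audit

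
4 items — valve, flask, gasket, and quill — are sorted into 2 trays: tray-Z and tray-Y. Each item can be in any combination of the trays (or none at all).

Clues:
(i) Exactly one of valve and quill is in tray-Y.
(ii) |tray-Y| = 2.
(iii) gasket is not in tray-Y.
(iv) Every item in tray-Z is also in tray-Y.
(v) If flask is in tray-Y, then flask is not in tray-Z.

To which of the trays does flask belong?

flask: tray-Y

From (iii): gasket ∉ tray-Y.
(iv) contrapositive: gasket ∉ tray-Z.
Suppose flask ∈ tray-Z: no assignment then satisfies all the clues, so flask ∉ tray-Z.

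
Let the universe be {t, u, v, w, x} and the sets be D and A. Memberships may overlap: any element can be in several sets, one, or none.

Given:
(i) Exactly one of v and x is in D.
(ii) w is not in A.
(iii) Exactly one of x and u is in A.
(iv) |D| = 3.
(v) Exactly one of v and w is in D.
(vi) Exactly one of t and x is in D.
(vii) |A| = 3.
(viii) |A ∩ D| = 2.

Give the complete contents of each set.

D = {t, u, v}; A = {t, v, x}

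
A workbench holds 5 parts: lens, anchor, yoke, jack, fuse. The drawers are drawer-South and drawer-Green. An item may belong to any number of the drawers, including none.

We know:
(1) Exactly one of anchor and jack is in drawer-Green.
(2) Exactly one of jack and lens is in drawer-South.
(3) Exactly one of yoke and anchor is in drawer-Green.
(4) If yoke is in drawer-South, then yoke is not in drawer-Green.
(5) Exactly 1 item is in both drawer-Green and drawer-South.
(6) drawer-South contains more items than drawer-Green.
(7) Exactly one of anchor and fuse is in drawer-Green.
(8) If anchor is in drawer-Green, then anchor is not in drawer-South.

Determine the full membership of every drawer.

drawer-South = {fuse, lens, yoke}; drawer-Green = {anchor, lens}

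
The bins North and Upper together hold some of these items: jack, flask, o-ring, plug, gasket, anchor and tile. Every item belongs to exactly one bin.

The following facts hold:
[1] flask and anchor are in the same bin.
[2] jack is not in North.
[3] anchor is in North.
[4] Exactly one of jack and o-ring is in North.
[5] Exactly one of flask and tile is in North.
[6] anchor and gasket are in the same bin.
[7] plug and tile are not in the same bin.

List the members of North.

From (2): jack ∉ North.
From (3): anchor ∈ North.
(1): flask matches anchor: flask ∈ North.
(4) (exactly one): o-ring ∈ North.
(5) (exactly one): tile ∉ North.
(6): gasket matches anchor: gasket ∈ North.
Only one bin left: jack ∈ Upper.
Only one bin left: tile ∈ Upper.
(7): plug ∉ Upper.
Only one bin left: plug ∈ North.

North = {anchor, flask, gasket, o-ring, plug}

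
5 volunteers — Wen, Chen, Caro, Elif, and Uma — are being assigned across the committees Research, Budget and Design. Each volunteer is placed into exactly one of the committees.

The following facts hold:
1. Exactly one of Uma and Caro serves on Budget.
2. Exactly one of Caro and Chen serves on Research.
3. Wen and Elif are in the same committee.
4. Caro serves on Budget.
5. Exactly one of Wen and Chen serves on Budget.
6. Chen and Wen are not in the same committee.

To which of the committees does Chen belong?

From (4): Caro ∈ Budget.
(1) (exactly one): Uma ∉ Budget.
(2) (exactly one): Chen ∈ Research.
(5) (exactly one): Wen ∈ Budget.
(3): Elif matches Wen: Elif ∉ Research.
(3): Elif matches Wen: Elif ∈ Budget.

Chen: Research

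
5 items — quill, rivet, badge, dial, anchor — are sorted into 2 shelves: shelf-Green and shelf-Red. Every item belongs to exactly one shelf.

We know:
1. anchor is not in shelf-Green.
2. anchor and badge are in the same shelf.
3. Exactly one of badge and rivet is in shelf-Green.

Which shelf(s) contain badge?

From (1): anchor ∉ shelf-Green.
(2): badge matches anchor: badge ∉ shelf-Green.
(3) (exactly one): rivet ∈ shelf-Green.
Only one shelf left: badge ∈ shelf-Red.
Only one shelf left: anchor ∈ shelf-Red.

badge: shelf-Red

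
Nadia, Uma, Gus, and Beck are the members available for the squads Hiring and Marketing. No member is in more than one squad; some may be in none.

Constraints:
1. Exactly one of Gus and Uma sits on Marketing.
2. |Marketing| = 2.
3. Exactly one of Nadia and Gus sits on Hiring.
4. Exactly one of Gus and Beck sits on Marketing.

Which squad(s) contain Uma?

Uma: Marketing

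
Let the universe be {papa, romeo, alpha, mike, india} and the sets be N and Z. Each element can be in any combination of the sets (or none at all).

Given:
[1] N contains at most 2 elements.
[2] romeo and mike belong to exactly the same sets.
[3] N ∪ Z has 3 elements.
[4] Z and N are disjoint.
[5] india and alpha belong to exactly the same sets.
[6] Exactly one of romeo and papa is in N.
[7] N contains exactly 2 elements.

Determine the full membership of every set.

N = {mike, romeo}; Z = {papa}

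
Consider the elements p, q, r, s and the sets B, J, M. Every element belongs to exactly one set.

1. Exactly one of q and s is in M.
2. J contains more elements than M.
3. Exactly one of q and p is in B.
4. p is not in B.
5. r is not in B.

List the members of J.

J = {p, r}

From (4): p ∉ B.
From (5): r ∉ B.
(3) (exactly one): q ∈ B.
(1) (exactly one): s ∈ M.
Suppose p ∉ J: no assignment then satisfies all the clues, so p ∈ J.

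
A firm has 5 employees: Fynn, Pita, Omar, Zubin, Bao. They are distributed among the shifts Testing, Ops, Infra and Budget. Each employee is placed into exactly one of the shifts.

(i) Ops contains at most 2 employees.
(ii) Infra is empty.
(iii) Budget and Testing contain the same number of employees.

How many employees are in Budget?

2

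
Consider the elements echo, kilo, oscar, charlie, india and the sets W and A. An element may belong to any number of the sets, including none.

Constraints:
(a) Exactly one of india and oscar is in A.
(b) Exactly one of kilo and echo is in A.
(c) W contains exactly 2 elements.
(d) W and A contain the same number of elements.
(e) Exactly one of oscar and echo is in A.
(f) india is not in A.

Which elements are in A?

From (f): india ∉ A.
(a) (exactly one): oscar ∈ A.
(e) (exactly one): echo ∉ A.
(b) (exactly one): kilo ∈ A.
Suppose charlie ∈ A: no assignment then satisfies all the clues, so charlie ∉ A.

A = {kilo, oscar}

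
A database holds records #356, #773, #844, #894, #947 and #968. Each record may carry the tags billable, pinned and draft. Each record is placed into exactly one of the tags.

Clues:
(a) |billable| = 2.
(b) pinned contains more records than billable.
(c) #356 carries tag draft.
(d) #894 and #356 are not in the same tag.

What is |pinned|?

From (c): #356 ∈ draft.
(d): #894 ∉ draft.
Suppose #773 ∈ draft: no assignment then satisfies all the clues, so #773 ∉ draft.

3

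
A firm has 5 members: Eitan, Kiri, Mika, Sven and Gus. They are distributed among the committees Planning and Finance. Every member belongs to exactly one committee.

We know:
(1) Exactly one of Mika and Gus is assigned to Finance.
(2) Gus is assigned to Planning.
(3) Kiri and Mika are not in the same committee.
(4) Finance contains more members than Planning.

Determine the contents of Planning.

Planning = {Gus, Kiri}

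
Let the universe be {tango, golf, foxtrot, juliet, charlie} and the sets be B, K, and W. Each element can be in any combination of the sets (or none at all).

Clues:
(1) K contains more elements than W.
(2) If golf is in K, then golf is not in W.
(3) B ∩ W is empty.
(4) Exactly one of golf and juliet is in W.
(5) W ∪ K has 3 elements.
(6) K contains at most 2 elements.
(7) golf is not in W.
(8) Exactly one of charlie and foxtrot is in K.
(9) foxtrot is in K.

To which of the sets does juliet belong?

From (7): golf ∉ W.
From (9): foxtrot ∈ K.
(4) (exactly one): juliet ∈ W.
(8) (exactly one): charlie ∉ K.
(3) (disjoint): juliet ∉ B.
Suppose juliet ∈ K: no assignment then satisfies all the clues, so juliet ∉ K.

juliet: W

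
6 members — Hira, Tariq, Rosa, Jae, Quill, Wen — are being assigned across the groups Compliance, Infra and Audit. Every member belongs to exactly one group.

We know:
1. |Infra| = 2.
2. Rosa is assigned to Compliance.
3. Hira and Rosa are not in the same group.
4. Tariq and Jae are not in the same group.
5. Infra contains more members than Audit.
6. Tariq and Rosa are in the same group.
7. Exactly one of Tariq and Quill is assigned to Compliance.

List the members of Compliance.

From (2): Rosa ∈ Compliance.
(3): Hira ∉ Compliance.
(6): Tariq matches Rosa: Tariq ∈ Compliance.
(7) (exactly one): Quill ∉ Compliance.
(4): Jae ∉ Compliance.
Suppose Wen ∉ Compliance: no assignment then satisfies all the clues, so Wen ∈ Compliance.

Compliance = {Rosa, Tariq, Wen}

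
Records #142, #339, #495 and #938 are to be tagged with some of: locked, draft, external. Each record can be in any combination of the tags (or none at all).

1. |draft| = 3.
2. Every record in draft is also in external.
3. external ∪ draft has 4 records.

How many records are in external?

4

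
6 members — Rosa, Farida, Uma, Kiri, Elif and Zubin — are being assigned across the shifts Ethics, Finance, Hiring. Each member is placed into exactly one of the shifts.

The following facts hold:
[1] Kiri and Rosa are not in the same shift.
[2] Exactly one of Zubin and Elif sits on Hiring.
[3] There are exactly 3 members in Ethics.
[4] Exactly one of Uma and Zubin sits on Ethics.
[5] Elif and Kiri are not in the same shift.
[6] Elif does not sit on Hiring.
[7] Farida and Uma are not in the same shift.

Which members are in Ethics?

Ethics = {Elif, Rosa, Uma}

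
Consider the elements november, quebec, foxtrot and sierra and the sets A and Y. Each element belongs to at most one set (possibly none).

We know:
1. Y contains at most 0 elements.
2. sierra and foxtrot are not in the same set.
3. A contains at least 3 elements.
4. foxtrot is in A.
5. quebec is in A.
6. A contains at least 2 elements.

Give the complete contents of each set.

A = {foxtrot, november, quebec}; Y = {}

From (4): foxtrot ∈ A.
From (5): quebec ∈ A.
(1): Y already has 0, so the rest are out.
(2): sierra ∉ A.
(3): only 3 candidates remain for A, so all are in.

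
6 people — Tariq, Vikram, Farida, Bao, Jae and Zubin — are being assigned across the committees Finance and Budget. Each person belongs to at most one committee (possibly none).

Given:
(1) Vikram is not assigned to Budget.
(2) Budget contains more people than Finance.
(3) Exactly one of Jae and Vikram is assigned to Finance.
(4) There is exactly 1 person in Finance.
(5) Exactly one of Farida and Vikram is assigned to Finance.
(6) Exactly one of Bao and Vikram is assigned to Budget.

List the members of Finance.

Finance = {Vikram}

From (1): Vikram ∉ Budget.
(6) (exactly one): Bao ∈ Budget.
Suppose Tariq ∈ Finance: no assignment then satisfies all the clues, so Tariq ∉ Finance.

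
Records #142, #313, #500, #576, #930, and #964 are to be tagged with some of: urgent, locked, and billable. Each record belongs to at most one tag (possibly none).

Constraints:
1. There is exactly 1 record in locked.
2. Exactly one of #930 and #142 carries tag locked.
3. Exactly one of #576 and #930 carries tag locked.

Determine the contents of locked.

locked = {#930}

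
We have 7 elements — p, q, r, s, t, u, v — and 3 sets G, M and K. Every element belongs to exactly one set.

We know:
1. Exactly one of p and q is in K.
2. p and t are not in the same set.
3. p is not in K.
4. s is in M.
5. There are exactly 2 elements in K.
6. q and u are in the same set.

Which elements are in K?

From (3): p ∉ K.
From (4): s ∈ M.
(1) (exactly one): q ∈ K.
(6): u matches q: u ∉ G.
(6): u matches q: u ∉ M.
(6): u matches q: u ∈ K.
(5): K already has 2, so the rest are out.

K = {q, u}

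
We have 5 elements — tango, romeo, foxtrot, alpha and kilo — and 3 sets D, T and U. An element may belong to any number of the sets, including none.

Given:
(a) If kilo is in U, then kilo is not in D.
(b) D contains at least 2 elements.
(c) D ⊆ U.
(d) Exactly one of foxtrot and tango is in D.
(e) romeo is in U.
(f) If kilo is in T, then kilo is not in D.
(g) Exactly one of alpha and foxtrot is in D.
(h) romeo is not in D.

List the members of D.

D = {alpha, tango}

From (e): romeo ∈ U.
From (h): romeo ∉ D.
Suppose tango ∉ D: no assignment then satisfies all the clues, so tango ∈ D.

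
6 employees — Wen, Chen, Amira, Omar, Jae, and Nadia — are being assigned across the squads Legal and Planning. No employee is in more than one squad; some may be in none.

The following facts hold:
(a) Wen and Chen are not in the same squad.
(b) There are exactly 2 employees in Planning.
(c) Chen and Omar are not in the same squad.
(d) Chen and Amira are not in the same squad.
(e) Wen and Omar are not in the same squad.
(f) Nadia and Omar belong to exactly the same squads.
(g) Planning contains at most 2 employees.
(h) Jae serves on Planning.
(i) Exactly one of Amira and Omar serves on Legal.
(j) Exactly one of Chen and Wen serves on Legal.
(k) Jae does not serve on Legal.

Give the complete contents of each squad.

Legal = {Amira, Wen}; Planning = {Chen, Jae}

From (h): Jae ∈ Planning.
Suppose Wen ∉ Legal: no assignment then satisfies all the clues, so Wen ∈ Legal.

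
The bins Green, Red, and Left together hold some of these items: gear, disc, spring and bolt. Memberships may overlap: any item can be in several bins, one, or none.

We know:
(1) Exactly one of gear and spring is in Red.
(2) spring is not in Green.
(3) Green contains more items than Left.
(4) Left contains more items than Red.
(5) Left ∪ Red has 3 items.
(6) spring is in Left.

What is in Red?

Red = {gear}

From (2): spring ∉ Green.
From (6): spring ∈ Left.
Suppose gear ∉ Red: no assignment then satisfies all the clues, so gear ∈ Red.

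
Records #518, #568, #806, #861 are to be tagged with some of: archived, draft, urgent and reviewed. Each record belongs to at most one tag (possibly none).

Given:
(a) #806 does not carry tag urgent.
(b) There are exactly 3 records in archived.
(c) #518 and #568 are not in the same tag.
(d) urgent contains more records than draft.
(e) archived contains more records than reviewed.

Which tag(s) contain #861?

#861: archived

From (a): #806 ∉ urgent.
Suppose #861 ∉ archived: no assignment then satisfies all the clues, so #861 ∈ archived.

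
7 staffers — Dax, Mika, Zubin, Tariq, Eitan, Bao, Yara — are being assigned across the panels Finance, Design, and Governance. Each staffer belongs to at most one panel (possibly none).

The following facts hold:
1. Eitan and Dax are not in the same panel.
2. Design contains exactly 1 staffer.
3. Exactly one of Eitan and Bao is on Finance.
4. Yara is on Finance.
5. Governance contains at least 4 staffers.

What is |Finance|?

2

From (4): Yara ∈ Finance.
Suppose Dax ∈ Finance: no assignment then satisfies all the clues, so Dax ∉ Finance.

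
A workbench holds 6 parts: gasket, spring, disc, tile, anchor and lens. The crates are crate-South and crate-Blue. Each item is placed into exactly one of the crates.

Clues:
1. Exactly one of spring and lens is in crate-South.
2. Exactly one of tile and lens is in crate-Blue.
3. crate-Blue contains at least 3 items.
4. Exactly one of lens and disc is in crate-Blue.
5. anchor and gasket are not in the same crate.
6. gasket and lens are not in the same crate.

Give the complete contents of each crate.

crate-South = {anchor, lens}; crate-Blue = {disc, gasket, spring, tile}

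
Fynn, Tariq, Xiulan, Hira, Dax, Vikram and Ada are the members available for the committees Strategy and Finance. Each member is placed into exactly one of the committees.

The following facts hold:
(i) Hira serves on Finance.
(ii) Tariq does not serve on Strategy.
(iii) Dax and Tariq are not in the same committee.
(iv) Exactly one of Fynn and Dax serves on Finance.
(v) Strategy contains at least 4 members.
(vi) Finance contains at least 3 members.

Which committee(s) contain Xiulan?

Xiulan: Strategy

From (i): Hira ∈ Finance.
From (ii): Tariq ∉ Strategy.
Only one committee left: Tariq ∈ Finance.
(iii): Dax ∉ Finance.
(iv) (exactly one): Fynn ∈ Finance.
(v): only 4 candidates remain for Strategy, so all are in.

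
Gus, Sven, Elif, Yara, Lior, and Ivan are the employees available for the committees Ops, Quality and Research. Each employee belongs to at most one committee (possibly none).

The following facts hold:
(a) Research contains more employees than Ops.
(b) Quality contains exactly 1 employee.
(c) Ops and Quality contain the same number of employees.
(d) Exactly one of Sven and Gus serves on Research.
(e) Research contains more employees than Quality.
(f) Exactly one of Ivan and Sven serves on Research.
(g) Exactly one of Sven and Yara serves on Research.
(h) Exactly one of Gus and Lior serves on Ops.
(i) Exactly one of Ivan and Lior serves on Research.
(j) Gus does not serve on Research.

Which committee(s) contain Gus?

From (j): Gus ∉ Research.
(d) (exactly one): Sven ∈ Research.
(f) (exactly one): Ivan ∉ Research.
(g) (exactly one): Yara ∉ Research.
(i) (exactly one): Lior ∈ Research.
(h) (exactly one): Gus ∈ Ops.

Gus: Ops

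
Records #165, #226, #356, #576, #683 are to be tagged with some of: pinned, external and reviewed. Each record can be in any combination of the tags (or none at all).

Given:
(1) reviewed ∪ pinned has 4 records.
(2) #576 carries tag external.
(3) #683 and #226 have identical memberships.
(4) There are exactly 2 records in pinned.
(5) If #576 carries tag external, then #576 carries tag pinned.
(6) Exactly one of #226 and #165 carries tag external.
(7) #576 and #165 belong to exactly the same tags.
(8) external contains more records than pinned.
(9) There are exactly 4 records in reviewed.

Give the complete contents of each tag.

pinned = {#165, #576}; external = {#165, #356, #576}; reviewed = {#165, #226, #576, #683}

From (2): #576 ∈ external.
(5): #576 ∈ pinned.
(7): #165 matches #576: #165 ∈ pinned.
(7): #165 matches #576: #165 ∈ external.
(4): pinned already has 2, so the rest are out.
(6) (exactly one): #226 ∉ external.
(3): #683 matches #226: #683 ∉ external.
Suppose #165 ∉ reviewed: no assignment then satisfies all the clues, so #165 ∈ reviewed.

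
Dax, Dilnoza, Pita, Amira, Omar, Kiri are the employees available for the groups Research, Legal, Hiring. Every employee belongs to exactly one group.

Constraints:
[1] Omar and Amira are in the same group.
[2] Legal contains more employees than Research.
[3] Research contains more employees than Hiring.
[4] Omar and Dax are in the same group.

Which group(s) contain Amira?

Amira: Legal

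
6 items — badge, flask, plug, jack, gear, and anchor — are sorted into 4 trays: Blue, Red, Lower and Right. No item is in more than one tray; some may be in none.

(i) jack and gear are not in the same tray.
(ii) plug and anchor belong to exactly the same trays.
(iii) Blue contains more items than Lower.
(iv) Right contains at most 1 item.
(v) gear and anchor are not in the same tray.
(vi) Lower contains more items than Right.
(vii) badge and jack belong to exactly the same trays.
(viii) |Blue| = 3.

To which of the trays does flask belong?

flask: Blue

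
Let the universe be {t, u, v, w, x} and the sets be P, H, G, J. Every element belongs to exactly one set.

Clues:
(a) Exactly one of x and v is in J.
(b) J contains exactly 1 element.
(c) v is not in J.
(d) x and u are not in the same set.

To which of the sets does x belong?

x: J

From (c): v ∉ J.
(a) (exactly one): x ∈ J.
(b): J already has 1, so the rest are out.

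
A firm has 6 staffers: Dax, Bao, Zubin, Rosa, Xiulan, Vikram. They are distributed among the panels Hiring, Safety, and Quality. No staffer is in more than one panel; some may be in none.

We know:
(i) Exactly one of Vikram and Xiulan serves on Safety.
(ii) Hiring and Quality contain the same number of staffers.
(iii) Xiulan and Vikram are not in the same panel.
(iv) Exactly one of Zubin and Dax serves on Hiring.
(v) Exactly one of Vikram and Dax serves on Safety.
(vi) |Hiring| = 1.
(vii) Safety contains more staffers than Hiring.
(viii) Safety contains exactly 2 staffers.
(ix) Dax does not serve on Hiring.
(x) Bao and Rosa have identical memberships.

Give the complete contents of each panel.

Hiring = {Zubin}; Safety = {Dax, Xiulan}; Quality = {Vikram}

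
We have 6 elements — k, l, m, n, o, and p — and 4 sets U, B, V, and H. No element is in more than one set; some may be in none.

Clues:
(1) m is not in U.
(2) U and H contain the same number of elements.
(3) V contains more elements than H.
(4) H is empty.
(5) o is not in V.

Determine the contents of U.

U = {}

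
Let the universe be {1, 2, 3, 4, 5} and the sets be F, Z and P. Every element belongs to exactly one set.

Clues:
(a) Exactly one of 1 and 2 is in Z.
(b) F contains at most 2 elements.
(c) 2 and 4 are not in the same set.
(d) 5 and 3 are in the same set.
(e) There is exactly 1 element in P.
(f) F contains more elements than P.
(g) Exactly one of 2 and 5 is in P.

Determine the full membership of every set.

F = {3, 5}; Z = {1, 4}; P = {2}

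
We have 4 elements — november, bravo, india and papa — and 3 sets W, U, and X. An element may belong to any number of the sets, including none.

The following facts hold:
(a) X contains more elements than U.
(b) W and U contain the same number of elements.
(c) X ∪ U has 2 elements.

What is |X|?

2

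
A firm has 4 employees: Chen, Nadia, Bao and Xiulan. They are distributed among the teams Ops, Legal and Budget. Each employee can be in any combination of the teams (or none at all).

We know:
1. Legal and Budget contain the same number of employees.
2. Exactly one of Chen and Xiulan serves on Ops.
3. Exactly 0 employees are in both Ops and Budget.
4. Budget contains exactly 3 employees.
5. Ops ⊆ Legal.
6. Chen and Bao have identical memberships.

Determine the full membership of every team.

Ops = {Xiulan}; Legal = {Bao, Chen, Xiulan}; Budget = {Bao, Chen, Nadia}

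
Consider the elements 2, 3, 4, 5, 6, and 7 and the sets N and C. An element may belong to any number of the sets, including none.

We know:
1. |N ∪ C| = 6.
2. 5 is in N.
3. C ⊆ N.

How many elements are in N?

6

From (2): 5 ∈ N.
Suppose 2 ∉ N: no assignment then satisfies all the clues, so 2 ∈ N.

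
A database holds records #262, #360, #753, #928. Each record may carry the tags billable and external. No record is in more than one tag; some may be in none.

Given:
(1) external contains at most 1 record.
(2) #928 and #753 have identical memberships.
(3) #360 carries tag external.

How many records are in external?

1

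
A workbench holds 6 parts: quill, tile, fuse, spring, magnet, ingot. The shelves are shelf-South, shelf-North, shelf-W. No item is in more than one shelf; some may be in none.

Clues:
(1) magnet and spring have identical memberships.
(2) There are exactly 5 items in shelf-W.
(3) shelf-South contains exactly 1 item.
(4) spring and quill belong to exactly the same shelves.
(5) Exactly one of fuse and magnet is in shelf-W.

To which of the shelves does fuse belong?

fuse: shelf-South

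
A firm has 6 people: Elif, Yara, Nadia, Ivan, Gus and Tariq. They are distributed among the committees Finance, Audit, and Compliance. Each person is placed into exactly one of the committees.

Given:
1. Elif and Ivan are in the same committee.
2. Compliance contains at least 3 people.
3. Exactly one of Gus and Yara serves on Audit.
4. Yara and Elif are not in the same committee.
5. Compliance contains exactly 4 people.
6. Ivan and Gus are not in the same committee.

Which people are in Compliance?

Compliance = {Elif, Ivan, Nadia, Tariq}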